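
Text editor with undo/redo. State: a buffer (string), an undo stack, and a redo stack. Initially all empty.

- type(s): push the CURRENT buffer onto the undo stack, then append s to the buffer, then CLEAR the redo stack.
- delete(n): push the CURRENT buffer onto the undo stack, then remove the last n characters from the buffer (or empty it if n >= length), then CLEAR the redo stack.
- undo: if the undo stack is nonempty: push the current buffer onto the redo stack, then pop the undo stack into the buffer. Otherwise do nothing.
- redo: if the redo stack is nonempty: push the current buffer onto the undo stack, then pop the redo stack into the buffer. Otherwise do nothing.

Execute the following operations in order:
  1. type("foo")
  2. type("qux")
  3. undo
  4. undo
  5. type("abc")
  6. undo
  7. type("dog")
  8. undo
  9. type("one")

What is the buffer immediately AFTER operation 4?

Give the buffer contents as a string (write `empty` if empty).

After op 1 (type): buf='foo' undo_depth=1 redo_depth=0
After op 2 (type): buf='fooqux' undo_depth=2 redo_depth=0
After op 3 (undo): buf='foo' undo_depth=1 redo_depth=1
After op 4 (undo): buf='(empty)' undo_depth=0 redo_depth=2

Answer: empty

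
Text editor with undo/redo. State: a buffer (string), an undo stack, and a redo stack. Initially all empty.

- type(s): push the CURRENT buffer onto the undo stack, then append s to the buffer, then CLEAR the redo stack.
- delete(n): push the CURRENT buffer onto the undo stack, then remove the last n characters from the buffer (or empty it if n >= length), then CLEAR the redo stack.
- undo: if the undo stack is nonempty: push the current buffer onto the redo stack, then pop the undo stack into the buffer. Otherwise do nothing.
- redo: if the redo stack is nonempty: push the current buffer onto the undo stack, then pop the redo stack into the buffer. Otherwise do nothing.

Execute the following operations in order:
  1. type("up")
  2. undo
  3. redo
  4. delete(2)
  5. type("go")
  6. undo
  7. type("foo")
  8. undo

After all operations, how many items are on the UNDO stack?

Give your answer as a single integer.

After op 1 (type): buf='up' undo_depth=1 redo_depth=0
After op 2 (undo): buf='(empty)' undo_depth=0 redo_depth=1
After op 3 (redo): buf='up' undo_depth=1 redo_depth=0
After op 4 (delete): buf='(empty)' undo_depth=2 redo_depth=0
After op 5 (type): buf='go' undo_depth=3 redo_depth=0
After op 6 (undo): buf='(empty)' undo_depth=2 redo_depth=1
After op 7 (type): buf='foo' undo_depth=3 redo_depth=0
After op 8 (undo): buf='(empty)' undo_depth=2 redo_depth=1

Answer: 2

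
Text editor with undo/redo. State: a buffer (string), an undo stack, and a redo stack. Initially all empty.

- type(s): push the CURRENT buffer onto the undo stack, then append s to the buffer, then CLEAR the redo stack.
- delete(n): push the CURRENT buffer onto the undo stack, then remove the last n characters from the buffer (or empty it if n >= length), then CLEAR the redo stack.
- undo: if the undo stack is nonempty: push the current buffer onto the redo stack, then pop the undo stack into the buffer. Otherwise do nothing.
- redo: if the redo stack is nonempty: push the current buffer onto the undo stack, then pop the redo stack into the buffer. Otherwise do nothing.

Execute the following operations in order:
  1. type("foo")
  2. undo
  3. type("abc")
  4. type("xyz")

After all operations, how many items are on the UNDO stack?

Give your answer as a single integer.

After op 1 (type): buf='foo' undo_depth=1 redo_depth=0
After op 2 (undo): buf='(empty)' undo_depth=0 redo_depth=1
After op 3 (type): buf='abc' undo_depth=1 redo_depth=0
After op 4 (type): buf='abcxyz' undo_depth=2 redo_depth=0

Answer: 2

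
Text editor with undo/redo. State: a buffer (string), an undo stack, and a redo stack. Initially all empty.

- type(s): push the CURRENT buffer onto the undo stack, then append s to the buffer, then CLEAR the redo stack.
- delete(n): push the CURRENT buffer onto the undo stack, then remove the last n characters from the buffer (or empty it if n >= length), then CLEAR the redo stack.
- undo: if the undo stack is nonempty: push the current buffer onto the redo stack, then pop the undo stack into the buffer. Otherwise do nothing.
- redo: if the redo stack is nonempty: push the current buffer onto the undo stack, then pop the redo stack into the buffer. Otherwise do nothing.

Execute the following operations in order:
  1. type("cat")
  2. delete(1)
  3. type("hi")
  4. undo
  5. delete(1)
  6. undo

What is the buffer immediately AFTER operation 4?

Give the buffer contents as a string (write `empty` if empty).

Answer: ca

Derivation:
After op 1 (type): buf='cat' undo_depth=1 redo_depth=0
After op 2 (delete): buf='ca' undo_depth=2 redo_depth=0
After op 3 (type): buf='cahi' undo_depth=3 redo_depth=0
After op 4 (undo): buf='ca' undo_depth=2 redo_depth=1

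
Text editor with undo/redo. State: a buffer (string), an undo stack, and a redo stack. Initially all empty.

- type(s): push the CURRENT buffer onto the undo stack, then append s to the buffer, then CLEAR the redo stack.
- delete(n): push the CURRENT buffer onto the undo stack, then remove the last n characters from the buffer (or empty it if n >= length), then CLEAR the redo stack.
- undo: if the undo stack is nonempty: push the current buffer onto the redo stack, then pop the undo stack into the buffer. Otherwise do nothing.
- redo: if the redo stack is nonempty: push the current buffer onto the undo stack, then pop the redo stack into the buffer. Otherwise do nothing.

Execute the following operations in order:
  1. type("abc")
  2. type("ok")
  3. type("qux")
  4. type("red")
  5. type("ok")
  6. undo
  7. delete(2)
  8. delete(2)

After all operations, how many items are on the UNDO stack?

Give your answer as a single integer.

Answer: 6

Derivation:
After op 1 (type): buf='abc' undo_depth=1 redo_depth=0
After op 2 (type): buf='abcok' undo_depth=2 redo_depth=0
After op 3 (type): buf='abcokqux' undo_depth=3 redo_depth=0
After op 4 (type): buf='abcokquxred' undo_depth=4 redo_depth=0
After op 5 (type): buf='abcokquxredok' undo_depth=5 redo_depth=0
After op 6 (undo): buf='abcokquxred' undo_depth=4 redo_depth=1
After op 7 (delete): buf='abcokquxr' undo_depth=5 redo_depth=0
After op 8 (delete): buf='abcokqu' undo_depth=6 redo_depth=0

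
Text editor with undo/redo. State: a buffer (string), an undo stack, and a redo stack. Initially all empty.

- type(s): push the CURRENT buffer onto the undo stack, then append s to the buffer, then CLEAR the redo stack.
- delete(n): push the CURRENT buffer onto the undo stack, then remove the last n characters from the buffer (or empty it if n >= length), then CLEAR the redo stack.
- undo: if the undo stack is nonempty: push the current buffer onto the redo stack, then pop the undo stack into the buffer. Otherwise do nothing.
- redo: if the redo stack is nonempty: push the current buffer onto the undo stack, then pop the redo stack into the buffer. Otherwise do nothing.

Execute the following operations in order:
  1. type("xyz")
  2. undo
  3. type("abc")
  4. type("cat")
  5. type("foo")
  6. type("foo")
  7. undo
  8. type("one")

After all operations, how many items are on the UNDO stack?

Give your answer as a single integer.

After op 1 (type): buf='xyz' undo_depth=1 redo_depth=0
After op 2 (undo): buf='(empty)' undo_depth=0 redo_depth=1
After op 3 (type): buf='abc' undo_depth=1 redo_depth=0
After op 4 (type): buf='abccat' undo_depth=2 redo_depth=0
After op 5 (type): buf='abccatfoo' undo_depth=3 redo_depth=0
After op 6 (type): buf='abccatfoofoo' undo_depth=4 redo_depth=0
After op 7 (undo): buf='abccatfoo' undo_depth=3 redo_depth=1
After op 8 (type): buf='abccatfooone' undo_depth=4 redo_depth=0

Answer: 4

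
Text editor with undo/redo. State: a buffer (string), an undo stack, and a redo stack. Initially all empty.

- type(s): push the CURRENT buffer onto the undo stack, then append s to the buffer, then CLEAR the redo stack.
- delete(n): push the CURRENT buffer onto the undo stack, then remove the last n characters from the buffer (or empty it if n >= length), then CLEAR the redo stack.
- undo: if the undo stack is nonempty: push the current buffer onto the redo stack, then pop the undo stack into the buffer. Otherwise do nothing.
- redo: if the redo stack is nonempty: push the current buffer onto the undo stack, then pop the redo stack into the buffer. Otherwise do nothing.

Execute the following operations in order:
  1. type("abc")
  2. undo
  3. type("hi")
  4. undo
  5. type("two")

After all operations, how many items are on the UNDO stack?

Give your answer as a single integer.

Answer: 1

Derivation:
After op 1 (type): buf='abc' undo_depth=1 redo_depth=0
After op 2 (undo): buf='(empty)' undo_depth=0 redo_depth=1
After op 3 (type): buf='hi' undo_depth=1 redo_depth=0
After op 4 (undo): buf='(empty)' undo_depth=0 redo_depth=1
After op 5 (type): buf='two' undo_depth=1 redo_depth=0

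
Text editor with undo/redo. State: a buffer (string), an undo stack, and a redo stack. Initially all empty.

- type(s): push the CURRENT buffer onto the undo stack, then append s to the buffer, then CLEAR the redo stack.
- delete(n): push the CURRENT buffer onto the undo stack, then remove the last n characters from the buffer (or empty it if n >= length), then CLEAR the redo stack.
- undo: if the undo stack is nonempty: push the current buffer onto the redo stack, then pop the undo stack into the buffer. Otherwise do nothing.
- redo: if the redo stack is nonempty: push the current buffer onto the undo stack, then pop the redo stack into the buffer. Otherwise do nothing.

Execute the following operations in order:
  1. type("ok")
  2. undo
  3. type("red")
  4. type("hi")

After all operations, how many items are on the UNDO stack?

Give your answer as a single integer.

Answer: 2

Derivation:
After op 1 (type): buf='ok' undo_depth=1 redo_depth=0
After op 2 (undo): buf='(empty)' undo_depth=0 redo_depth=1
After op 3 (type): buf='red' undo_depth=1 redo_depth=0
After op 4 (type): buf='redhi' undo_depth=2 redo_depth=0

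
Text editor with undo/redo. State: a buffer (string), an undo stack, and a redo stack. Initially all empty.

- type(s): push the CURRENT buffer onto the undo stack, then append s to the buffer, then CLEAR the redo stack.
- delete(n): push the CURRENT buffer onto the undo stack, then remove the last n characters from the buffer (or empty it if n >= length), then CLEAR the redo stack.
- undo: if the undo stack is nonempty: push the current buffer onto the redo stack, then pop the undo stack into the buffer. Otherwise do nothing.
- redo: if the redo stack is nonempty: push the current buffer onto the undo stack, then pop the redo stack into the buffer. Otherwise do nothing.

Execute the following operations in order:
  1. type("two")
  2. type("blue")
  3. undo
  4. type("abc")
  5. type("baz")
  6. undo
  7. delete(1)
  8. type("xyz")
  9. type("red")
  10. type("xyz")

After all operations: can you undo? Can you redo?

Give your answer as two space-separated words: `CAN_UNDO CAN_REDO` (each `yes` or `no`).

Answer: yes no

Derivation:
After op 1 (type): buf='two' undo_depth=1 redo_depth=0
After op 2 (type): buf='twoblue' undo_depth=2 redo_depth=0
After op 3 (undo): buf='two' undo_depth=1 redo_depth=1
After op 4 (type): buf='twoabc' undo_depth=2 redo_depth=0
After op 5 (type): buf='twoabcbaz' undo_depth=3 redo_depth=0
After op 6 (undo): buf='twoabc' undo_depth=2 redo_depth=1
After op 7 (delete): buf='twoab' undo_depth=3 redo_depth=0
After op 8 (type): buf='twoabxyz' undo_depth=4 redo_depth=0
After op 9 (type): buf='twoabxyzred' undo_depth=5 redo_depth=0
After op 10 (type): buf='twoabxyzredxyz' undo_depth=6 redo_depth=0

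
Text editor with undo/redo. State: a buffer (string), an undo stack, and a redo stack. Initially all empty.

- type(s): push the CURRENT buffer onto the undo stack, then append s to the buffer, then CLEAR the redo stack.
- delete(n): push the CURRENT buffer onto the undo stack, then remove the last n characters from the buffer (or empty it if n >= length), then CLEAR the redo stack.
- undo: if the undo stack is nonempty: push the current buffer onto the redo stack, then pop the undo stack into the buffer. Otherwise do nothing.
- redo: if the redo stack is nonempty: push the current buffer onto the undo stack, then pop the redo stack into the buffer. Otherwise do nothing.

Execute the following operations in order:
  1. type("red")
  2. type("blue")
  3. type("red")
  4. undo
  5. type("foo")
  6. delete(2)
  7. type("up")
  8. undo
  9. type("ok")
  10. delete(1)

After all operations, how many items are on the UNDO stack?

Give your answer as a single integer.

After op 1 (type): buf='red' undo_depth=1 redo_depth=0
After op 2 (type): buf='redblue' undo_depth=2 redo_depth=0
After op 3 (type): buf='redbluered' undo_depth=3 redo_depth=0
After op 4 (undo): buf='redblue' undo_depth=2 redo_depth=1
After op 5 (type): buf='redbluefoo' undo_depth=3 redo_depth=0
After op 6 (delete): buf='redbluef' undo_depth=4 redo_depth=0
After op 7 (type): buf='redbluefup' undo_depth=5 redo_depth=0
After op 8 (undo): buf='redbluef' undo_depth=4 redo_depth=1
After op 9 (type): buf='redbluefok' undo_depth=5 redo_depth=0
After op 10 (delete): buf='redbluefo' undo_depth=6 redo_depth=0

Answer: 6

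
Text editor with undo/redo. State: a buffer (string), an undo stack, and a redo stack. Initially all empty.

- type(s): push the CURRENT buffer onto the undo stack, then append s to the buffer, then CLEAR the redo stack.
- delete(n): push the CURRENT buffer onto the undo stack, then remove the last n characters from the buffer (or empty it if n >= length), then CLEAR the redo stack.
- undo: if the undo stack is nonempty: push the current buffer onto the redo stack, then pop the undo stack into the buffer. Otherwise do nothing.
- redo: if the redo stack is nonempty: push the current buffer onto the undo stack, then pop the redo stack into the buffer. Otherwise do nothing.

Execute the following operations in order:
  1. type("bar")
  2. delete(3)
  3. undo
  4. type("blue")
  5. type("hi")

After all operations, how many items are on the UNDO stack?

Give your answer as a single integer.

Answer: 3

Derivation:
After op 1 (type): buf='bar' undo_depth=1 redo_depth=0
After op 2 (delete): buf='(empty)' undo_depth=2 redo_depth=0
After op 3 (undo): buf='bar' undo_depth=1 redo_depth=1
After op 4 (type): buf='barblue' undo_depth=2 redo_depth=0
After op 5 (type): buf='barbluehi' undo_depth=3 redo_depth=0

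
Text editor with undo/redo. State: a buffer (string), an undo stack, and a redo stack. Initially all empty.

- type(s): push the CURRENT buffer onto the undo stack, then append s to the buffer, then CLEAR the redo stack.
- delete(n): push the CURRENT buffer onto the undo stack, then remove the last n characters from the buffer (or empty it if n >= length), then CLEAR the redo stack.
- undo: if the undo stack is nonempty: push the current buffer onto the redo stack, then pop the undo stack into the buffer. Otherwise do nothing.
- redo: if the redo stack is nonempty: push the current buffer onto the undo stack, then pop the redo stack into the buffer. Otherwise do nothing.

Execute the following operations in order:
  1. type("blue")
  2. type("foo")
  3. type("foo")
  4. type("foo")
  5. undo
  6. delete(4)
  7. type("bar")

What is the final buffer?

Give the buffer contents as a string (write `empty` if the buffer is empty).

After op 1 (type): buf='blue' undo_depth=1 redo_depth=0
After op 2 (type): buf='bluefoo' undo_depth=2 redo_depth=0
After op 3 (type): buf='bluefoofoo' undo_depth=3 redo_depth=0
After op 4 (type): buf='bluefoofoofoo' undo_depth=4 redo_depth=0
After op 5 (undo): buf='bluefoofoo' undo_depth=3 redo_depth=1
After op 6 (delete): buf='bluefo' undo_depth=4 redo_depth=0
After op 7 (type): buf='bluefobar' undo_depth=5 redo_depth=0

Answer: bluefobar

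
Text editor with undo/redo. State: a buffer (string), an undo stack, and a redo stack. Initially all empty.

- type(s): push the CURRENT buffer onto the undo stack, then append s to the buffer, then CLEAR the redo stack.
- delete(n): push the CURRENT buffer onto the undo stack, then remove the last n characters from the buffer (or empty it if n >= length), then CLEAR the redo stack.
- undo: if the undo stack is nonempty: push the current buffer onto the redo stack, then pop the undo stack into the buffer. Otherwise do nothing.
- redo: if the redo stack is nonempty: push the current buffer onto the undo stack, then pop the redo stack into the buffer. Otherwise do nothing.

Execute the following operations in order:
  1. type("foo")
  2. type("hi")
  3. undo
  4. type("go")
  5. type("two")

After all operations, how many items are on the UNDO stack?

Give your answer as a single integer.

Answer: 3

Derivation:
After op 1 (type): buf='foo' undo_depth=1 redo_depth=0
After op 2 (type): buf='foohi' undo_depth=2 redo_depth=0
After op 3 (undo): buf='foo' undo_depth=1 redo_depth=1
After op 4 (type): buf='foogo' undo_depth=2 redo_depth=0
After op 5 (type): buf='foogotwo' undo_depth=3 redo_depth=0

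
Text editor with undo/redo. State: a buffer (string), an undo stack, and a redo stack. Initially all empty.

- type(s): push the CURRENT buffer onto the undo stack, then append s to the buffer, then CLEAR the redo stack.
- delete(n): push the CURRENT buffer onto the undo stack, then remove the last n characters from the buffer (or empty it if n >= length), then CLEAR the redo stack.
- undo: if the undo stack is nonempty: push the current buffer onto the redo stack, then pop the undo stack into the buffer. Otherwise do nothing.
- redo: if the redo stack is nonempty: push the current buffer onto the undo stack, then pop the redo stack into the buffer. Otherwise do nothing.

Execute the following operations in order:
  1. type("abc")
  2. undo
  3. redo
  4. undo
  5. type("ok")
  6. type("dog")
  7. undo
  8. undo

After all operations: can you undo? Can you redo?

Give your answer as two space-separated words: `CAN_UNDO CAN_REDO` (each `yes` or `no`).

Answer: no yes

Derivation:
After op 1 (type): buf='abc' undo_depth=1 redo_depth=0
After op 2 (undo): buf='(empty)' undo_depth=0 redo_depth=1
After op 3 (redo): buf='abc' undo_depth=1 redo_depth=0
After op 4 (undo): buf='(empty)' undo_depth=0 redo_depth=1
After op 5 (type): buf='ok' undo_depth=1 redo_depth=0
After op 6 (type): buf='okdog' undo_depth=2 redo_depth=0
After op 7 (undo): buf='ok' undo_depth=1 redo_depth=1
After op 8 (undo): buf='(empty)' undo_depth=0 redo_depth=2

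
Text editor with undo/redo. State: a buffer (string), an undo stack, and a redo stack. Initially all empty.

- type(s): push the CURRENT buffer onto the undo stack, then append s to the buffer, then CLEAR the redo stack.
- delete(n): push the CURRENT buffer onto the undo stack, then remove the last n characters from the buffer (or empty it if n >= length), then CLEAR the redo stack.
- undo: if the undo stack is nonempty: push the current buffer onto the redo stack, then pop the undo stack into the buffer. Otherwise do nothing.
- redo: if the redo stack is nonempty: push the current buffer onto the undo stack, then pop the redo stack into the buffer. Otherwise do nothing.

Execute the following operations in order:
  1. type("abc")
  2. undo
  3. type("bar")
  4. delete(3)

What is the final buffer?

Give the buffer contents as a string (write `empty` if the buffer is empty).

After op 1 (type): buf='abc' undo_depth=1 redo_depth=0
After op 2 (undo): buf='(empty)' undo_depth=0 redo_depth=1
After op 3 (type): buf='bar' undo_depth=1 redo_depth=0
After op 4 (delete): buf='(empty)' undo_depth=2 redo_depth=0

Answer: empty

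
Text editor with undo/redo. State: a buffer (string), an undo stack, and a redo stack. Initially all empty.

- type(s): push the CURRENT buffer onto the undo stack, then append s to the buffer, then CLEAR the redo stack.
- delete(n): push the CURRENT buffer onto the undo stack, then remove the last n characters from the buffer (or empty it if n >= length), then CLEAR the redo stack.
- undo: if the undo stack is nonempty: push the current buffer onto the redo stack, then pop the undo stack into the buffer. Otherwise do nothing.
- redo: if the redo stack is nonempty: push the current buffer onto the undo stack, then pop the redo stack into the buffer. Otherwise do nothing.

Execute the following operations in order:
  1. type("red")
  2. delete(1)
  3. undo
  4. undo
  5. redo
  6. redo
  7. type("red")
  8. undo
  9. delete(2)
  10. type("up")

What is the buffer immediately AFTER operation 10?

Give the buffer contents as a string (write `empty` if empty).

After op 1 (type): buf='red' undo_depth=1 redo_depth=0
After op 2 (delete): buf='re' undo_depth=2 redo_depth=0
After op 3 (undo): buf='red' undo_depth=1 redo_depth=1
After op 4 (undo): buf='(empty)' undo_depth=0 redo_depth=2
After op 5 (redo): buf='red' undo_depth=1 redo_depth=1
After op 6 (redo): buf='re' undo_depth=2 redo_depth=0
After op 7 (type): buf='rered' undo_depth=3 redo_depth=0
After op 8 (undo): buf='re' undo_depth=2 redo_depth=1
After op 9 (delete): buf='(empty)' undo_depth=3 redo_depth=0
After op 10 (type): buf='up' undo_depth=4 redo_depth=0

Answer: up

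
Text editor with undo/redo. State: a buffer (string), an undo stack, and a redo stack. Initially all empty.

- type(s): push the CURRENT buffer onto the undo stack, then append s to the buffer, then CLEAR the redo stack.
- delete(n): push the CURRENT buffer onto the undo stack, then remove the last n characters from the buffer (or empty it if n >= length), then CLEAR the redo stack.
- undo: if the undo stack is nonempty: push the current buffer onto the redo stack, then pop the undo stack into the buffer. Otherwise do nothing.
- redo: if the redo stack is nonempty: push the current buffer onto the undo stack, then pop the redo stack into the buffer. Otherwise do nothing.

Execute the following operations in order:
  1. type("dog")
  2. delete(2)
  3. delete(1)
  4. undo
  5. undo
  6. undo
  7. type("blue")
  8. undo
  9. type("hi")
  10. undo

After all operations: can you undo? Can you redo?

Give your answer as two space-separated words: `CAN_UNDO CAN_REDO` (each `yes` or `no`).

Answer: no yes

Derivation:
After op 1 (type): buf='dog' undo_depth=1 redo_depth=0
After op 2 (delete): buf='d' undo_depth=2 redo_depth=0
After op 3 (delete): buf='(empty)' undo_depth=3 redo_depth=0
After op 4 (undo): buf='d' undo_depth=2 redo_depth=1
After op 5 (undo): buf='dog' undo_depth=1 redo_depth=2
After op 6 (undo): buf='(empty)' undo_depth=0 redo_depth=3
After op 7 (type): buf='blue' undo_depth=1 redo_depth=0
After op 8 (undo): buf='(empty)' undo_depth=0 redo_depth=1
After op 9 (type): buf='hi' undo_depth=1 redo_depth=0
After op 10 (undo): buf='(empty)' undo_depth=0 redo_depth=1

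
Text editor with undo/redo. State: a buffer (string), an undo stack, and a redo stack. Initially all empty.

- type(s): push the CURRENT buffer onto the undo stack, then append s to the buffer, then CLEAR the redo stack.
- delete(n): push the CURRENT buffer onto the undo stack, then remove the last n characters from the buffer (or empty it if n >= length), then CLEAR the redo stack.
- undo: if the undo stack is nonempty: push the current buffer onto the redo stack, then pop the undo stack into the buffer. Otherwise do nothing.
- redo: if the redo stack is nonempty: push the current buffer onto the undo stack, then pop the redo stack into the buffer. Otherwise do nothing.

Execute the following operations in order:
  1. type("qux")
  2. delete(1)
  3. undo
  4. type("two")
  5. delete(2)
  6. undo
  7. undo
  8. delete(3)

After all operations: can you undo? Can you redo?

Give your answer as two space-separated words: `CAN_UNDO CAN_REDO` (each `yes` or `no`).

Answer: yes no

Derivation:
After op 1 (type): buf='qux' undo_depth=1 redo_depth=0
After op 2 (delete): buf='qu' undo_depth=2 redo_depth=0
After op 3 (undo): buf='qux' undo_depth=1 redo_depth=1
After op 4 (type): buf='quxtwo' undo_depth=2 redo_depth=0
After op 5 (delete): buf='quxt' undo_depth=3 redo_depth=0
After op 6 (undo): buf='quxtwo' undo_depth=2 redo_depth=1
After op 7 (undo): buf='qux' undo_depth=1 redo_depth=2
After op 8 (delete): buf='(empty)' undo_depth=2 redo_depth=0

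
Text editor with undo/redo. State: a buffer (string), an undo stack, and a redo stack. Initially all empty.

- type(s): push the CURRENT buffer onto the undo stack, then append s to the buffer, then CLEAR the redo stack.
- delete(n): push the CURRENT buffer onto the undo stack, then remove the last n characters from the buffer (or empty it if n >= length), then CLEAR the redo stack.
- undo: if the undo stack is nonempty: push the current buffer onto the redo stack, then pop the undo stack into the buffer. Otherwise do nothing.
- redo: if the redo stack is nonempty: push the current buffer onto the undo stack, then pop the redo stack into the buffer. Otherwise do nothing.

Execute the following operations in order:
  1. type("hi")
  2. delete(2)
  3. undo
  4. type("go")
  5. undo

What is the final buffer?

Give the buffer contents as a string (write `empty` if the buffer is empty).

After op 1 (type): buf='hi' undo_depth=1 redo_depth=0
After op 2 (delete): buf='(empty)' undo_depth=2 redo_depth=0
After op 3 (undo): buf='hi' undo_depth=1 redo_depth=1
After op 4 (type): buf='higo' undo_depth=2 redo_depth=0
After op 5 (undo): buf='hi' undo_depth=1 redo_depth=1

Answer: hi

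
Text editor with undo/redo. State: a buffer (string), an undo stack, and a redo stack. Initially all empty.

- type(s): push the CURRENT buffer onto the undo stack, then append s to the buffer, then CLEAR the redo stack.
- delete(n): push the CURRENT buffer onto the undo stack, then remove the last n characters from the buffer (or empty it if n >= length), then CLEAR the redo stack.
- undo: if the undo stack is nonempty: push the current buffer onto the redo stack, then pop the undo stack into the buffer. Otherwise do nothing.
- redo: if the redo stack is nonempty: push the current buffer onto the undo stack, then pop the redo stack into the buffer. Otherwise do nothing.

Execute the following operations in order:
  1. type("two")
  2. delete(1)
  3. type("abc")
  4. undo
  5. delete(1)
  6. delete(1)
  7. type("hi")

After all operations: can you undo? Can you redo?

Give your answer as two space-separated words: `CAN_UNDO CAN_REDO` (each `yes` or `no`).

Answer: yes no

Derivation:
After op 1 (type): buf='two' undo_depth=1 redo_depth=0
After op 2 (delete): buf='tw' undo_depth=2 redo_depth=0
After op 3 (type): buf='twabc' undo_depth=3 redo_depth=0
After op 4 (undo): buf='tw' undo_depth=2 redo_depth=1
After op 5 (delete): buf='t' undo_depth=3 redo_depth=0
After op 6 (delete): buf='(empty)' undo_depth=4 redo_depth=0
After op 7 (type): buf='hi' undo_depth=5 redo_depth=0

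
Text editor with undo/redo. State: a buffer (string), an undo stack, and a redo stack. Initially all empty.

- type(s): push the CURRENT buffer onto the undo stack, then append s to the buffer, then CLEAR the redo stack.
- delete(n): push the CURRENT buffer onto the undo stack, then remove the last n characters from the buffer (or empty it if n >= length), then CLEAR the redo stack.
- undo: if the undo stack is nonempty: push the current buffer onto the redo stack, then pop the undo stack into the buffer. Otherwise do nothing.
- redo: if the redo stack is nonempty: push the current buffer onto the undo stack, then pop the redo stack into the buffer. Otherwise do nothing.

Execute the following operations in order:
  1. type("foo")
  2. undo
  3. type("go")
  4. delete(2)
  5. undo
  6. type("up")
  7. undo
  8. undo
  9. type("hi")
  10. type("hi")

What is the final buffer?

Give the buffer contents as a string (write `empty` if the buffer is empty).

After op 1 (type): buf='foo' undo_depth=1 redo_depth=0
After op 2 (undo): buf='(empty)' undo_depth=0 redo_depth=1
After op 3 (type): buf='go' undo_depth=1 redo_depth=0
After op 4 (delete): buf='(empty)' undo_depth=2 redo_depth=0
After op 5 (undo): buf='go' undo_depth=1 redo_depth=1
After op 6 (type): buf='goup' undo_depth=2 redo_depth=0
After op 7 (undo): buf='go' undo_depth=1 redo_depth=1
After op 8 (undo): buf='(empty)' undo_depth=0 redo_depth=2
After op 9 (type): buf='hi' undo_depth=1 redo_depth=0
After op 10 (type): buf='hihi' undo_depth=2 redo_depth=0

Answer: hihi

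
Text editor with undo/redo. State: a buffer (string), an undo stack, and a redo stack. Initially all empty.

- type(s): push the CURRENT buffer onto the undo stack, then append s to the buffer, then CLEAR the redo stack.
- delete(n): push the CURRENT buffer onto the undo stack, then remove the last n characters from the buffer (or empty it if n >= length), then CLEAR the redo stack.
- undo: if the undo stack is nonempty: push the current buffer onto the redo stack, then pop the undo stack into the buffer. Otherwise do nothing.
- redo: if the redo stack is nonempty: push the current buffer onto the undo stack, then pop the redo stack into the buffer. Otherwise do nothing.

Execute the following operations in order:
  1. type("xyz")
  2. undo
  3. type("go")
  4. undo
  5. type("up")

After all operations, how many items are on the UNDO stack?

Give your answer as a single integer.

Answer: 1

Derivation:
After op 1 (type): buf='xyz' undo_depth=1 redo_depth=0
After op 2 (undo): buf='(empty)' undo_depth=0 redo_depth=1
After op 3 (type): buf='go' undo_depth=1 redo_depth=0
After op 4 (undo): buf='(empty)' undo_depth=0 redo_depth=1
After op 5 (type): buf='up' undo_depth=1 redo_depth=0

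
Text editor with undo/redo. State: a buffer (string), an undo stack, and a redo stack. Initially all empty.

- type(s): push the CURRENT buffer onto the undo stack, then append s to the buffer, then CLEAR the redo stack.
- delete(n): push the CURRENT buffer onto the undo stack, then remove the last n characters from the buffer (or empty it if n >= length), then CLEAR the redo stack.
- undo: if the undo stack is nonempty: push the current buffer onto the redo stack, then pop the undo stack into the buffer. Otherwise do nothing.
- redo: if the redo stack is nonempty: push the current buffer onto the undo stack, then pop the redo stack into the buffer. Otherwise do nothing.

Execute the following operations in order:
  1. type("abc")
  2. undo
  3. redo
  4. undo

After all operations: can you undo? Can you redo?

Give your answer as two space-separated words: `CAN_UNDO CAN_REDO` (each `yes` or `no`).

Answer: no yes

Derivation:
After op 1 (type): buf='abc' undo_depth=1 redo_depth=0
After op 2 (undo): buf='(empty)' undo_depth=0 redo_depth=1
After op 3 (redo): buf='abc' undo_depth=1 redo_depth=0
After op 4 (undo): buf='(empty)' undo_depth=0 redo_depth=1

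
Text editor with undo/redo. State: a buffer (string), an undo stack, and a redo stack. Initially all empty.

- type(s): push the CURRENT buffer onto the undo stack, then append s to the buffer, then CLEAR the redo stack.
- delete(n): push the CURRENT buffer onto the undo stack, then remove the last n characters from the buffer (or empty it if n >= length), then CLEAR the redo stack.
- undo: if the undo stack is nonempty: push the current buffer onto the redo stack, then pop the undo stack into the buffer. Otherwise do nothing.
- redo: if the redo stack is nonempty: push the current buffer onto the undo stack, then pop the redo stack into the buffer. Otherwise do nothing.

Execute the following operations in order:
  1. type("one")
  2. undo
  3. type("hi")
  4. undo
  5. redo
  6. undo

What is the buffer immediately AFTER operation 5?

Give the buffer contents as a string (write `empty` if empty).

Answer: hi

Derivation:
After op 1 (type): buf='one' undo_depth=1 redo_depth=0
After op 2 (undo): buf='(empty)' undo_depth=0 redo_depth=1
After op 3 (type): buf='hi' undo_depth=1 redo_depth=0
After op 4 (undo): buf='(empty)' undo_depth=0 redo_depth=1
After op 5 (redo): buf='hi' undo_depth=1 redo_depth=0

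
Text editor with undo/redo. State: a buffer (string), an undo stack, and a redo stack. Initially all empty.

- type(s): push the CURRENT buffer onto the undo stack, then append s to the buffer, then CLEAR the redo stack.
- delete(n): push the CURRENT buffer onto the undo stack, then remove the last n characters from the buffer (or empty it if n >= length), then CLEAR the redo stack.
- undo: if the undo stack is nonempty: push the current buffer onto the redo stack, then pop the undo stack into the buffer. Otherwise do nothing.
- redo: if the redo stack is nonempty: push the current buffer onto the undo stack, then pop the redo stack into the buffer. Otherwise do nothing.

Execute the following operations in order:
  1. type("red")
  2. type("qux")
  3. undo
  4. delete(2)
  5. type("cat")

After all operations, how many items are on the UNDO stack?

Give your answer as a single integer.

After op 1 (type): buf='red' undo_depth=1 redo_depth=0
After op 2 (type): buf='redqux' undo_depth=2 redo_depth=0
After op 3 (undo): buf='red' undo_depth=1 redo_depth=1
After op 4 (delete): buf='r' undo_depth=2 redo_depth=0
After op 5 (type): buf='rcat' undo_depth=3 redo_depth=0

Answer: 3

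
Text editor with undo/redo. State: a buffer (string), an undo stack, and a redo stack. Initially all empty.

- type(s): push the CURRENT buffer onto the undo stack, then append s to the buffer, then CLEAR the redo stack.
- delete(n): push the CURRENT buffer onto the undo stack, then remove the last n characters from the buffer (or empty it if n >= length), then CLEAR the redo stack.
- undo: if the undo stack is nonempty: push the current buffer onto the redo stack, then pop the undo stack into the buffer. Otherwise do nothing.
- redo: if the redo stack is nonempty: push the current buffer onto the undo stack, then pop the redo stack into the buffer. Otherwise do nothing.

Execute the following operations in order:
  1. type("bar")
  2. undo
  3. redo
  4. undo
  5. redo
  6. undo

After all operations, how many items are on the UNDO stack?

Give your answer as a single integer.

Answer: 0

Derivation:
After op 1 (type): buf='bar' undo_depth=1 redo_depth=0
After op 2 (undo): buf='(empty)' undo_depth=0 redo_depth=1
After op 3 (redo): buf='bar' undo_depth=1 redo_depth=0
After op 4 (undo): buf='(empty)' undo_depth=0 redo_depth=1
After op 5 (redo): buf='bar' undo_depth=1 redo_depth=0
After op 6 (undo): buf='(empty)' undo_depth=0 redo_depth=1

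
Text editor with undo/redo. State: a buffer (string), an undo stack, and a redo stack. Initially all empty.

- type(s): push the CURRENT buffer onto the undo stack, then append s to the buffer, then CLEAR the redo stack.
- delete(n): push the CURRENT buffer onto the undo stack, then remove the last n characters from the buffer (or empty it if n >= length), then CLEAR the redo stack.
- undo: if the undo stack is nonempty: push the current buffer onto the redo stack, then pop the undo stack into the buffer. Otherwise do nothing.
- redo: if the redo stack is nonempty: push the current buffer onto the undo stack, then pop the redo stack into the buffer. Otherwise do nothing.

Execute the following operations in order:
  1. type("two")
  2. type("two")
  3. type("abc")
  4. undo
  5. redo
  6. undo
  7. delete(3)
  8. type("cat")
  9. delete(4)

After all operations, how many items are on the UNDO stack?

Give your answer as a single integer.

Answer: 5

Derivation:
After op 1 (type): buf='two' undo_depth=1 redo_depth=0
After op 2 (type): buf='twotwo' undo_depth=2 redo_depth=0
After op 3 (type): buf='twotwoabc' undo_depth=3 redo_depth=0
After op 4 (undo): buf='twotwo' undo_depth=2 redo_depth=1
After op 5 (redo): buf='twotwoabc' undo_depth=3 redo_depth=0
After op 6 (undo): buf='twotwo' undo_depth=2 redo_depth=1
After op 7 (delete): buf='two' undo_depth=3 redo_depth=0
After op 8 (type): buf='twocat' undo_depth=4 redo_depth=0
After op 9 (delete): buf='tw' undo_depth=5 redo_depth=0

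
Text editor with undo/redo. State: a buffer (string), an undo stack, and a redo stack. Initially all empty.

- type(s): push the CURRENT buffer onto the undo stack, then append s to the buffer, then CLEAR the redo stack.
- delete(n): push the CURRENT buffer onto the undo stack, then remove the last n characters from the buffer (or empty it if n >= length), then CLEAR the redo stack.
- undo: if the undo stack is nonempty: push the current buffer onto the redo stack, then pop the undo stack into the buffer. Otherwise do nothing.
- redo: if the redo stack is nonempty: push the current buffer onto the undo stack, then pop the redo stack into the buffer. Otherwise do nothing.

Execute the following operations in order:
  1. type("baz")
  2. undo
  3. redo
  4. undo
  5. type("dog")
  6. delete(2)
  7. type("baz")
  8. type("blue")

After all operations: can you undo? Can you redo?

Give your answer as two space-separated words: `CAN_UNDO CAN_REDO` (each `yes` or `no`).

Answer: yes no

Derivation:
After op 1 (type): buf='baz' undo_depth=1 redo_depth=0
After op 2 (undo): buf='(empty)' undo_depth=0 redo_depth=1
After op 3 (redo): buf='baz' undo_depth=1 redo_depth=0
After op 4 (undo): buf='(empty)' undo_depth=0 redo_depth=1
After op 5 (type): buf='dog' undo_depth=1 redo_depth=0
After op 6 (delete): buf='d' undo_depth=2 redo_depth=0
After op 7 (type): buf='dbaz' undo_depth=3 redo_depth=0
After op 8 (type): buf='dbazblue' undo_depth=4 redo_depth=0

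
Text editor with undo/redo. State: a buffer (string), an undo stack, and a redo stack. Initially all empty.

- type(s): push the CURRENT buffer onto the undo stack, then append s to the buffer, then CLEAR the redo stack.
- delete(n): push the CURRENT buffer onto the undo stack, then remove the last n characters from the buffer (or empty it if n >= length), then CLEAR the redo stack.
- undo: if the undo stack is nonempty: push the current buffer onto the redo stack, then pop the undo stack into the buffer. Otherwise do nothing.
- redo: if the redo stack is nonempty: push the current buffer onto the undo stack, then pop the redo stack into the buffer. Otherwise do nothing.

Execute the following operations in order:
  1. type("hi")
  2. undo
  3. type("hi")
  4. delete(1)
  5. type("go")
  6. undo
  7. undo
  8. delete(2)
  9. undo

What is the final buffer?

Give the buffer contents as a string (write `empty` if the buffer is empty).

After op 1 (type): buf='hi' undo_depth=1 redo_depth=0
After op 2 (undo): buf='(empty)' undo_depth=0 redo_depth=1
After op 3 (type): buf='hi' undo_depth=1 redo_depth=0
After op 4 (delete): buf='h' undo_depth=2 redo_depth=0
After op 5 (type): buf='hgo' undo_depth=3 redo_depth=0
After op 6 (undo): buf='h' undo_depth=2 redo_depth=1
After op 7 (undo): buf='hi' undo_depth=1 redo_depth=2
After op 8 (delete): buf='(empty)' undo_depth=2 redo_depth=0
After op 9 (undo): buf='hi' undo_depth=1 redo_depth=1

Answer: hi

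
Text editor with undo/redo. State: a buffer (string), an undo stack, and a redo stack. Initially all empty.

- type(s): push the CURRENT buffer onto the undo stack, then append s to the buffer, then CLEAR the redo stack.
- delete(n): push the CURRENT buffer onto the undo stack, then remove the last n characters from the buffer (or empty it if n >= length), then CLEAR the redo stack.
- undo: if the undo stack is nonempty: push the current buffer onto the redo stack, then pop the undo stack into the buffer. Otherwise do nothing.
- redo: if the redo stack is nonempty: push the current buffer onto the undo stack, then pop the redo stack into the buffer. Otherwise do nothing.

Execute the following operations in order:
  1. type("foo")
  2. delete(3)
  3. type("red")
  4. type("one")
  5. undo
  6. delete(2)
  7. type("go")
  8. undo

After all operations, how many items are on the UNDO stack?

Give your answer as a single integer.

Answer: 4

Derivation:
After op 1 (type): buf='foo' undo_depth=1 redo_depth=0
After op 2 (delete): buf='(empty)' undo_depth=2 redo_depth=0
After op 3 (type): buf='red' undo_depth=3 redo_depth=0
After op 4 (type): buf='redone' undo_depth=4 redo_depth=0
After op 5 (undo): buf='red' undo_depth=3 redo_depth=1
After op 6 (delete): buf='r' undo_depth=4 redo_depth=0
After op 7 (type): buf='rgo' undo_depth=5 redo_depth=0
After op 8 (undo): buf='r' undo_depth=4 redo_depth=1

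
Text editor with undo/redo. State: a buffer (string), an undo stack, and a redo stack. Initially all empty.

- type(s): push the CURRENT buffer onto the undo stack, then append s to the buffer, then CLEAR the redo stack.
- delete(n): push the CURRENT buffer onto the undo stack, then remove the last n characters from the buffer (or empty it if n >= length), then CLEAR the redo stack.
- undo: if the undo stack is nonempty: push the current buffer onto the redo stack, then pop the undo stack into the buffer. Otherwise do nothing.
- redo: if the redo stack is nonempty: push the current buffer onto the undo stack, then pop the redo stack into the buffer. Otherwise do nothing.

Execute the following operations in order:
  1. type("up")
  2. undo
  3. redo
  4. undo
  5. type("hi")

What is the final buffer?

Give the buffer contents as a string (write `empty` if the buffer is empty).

After op 1 (type): buf='up' undo_depth=1 redo_depth=0
After op 2 (undo): buf='(empty)' undo_depth=0 redo_depth=1
After op 3 (redo): buf='up' undo_depth=1 redo_depth=0
After op 4 (undo): buf='(empty)' undo_depth=0 redo_depth=1
After op 5 (type): buf='hi' undo_depth=1 redo_depth=0

Answer: hi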